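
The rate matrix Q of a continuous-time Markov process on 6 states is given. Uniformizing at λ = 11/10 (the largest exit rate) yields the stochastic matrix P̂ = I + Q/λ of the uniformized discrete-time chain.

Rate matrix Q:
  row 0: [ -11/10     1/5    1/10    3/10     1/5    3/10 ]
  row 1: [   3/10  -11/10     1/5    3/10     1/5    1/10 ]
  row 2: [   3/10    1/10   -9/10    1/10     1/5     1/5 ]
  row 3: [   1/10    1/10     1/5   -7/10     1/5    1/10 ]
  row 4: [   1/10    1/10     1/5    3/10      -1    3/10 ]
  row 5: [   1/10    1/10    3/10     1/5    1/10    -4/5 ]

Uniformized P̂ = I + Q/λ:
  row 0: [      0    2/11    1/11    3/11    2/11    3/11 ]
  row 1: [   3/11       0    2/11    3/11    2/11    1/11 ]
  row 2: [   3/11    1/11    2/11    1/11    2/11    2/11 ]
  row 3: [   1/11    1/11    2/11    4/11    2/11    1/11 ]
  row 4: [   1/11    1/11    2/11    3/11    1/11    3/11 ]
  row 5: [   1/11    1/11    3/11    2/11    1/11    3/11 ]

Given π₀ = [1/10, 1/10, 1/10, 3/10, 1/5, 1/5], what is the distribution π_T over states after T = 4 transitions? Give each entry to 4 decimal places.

t=0: π = [0.1000, 0.1000, 0.1000, 0.3000, 0.2000, 0.2000]
t=1: π = [0.1182, 0.0909, 0.1909, 0.2636, 0.1455, 0.1909]
t=2: π = [0.1314, 0.0934, 0.1884, 0.2446, 0.1512, 0.1909]
t=3: π = [0.1302, 0.0944, 0.1872, 0.2434, 0.1507, 0.1941]
t=4: π = [0.1303, 0.0942, 0.1876, 0.2432, 0.1505, 0.1943]

π = [0.1303, 0.0942, 0.1876, 0.2432, 0.1505, 0.1943]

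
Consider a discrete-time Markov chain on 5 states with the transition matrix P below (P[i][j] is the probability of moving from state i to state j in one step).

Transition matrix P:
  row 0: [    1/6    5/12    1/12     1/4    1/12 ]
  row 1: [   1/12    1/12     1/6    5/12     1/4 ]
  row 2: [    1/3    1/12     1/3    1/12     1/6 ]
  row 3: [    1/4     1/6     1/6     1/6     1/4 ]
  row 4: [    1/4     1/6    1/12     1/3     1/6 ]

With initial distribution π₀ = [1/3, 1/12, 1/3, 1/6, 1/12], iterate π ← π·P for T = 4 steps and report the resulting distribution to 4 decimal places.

t=0: π = [0.3333, 0.0833, 0.3333, 0.1667, 0.0833]
t=1: π = [0.2361, 0.2153, 0.1875, 0.2014, 0.1597]
t=2: π = [0.2101, 0.1921, 0.1649, 0.2512, 0.1817]
t=3: π = [0.2142, 0.1894, 0.1615, 0.2487, 0.1861]
t=4: π = [0.2140, 0.1910, 0.1602, 0.2494, 0.1853]

π = [0.2140, 0.1910, 0.1602, 0.2494, 0.1853]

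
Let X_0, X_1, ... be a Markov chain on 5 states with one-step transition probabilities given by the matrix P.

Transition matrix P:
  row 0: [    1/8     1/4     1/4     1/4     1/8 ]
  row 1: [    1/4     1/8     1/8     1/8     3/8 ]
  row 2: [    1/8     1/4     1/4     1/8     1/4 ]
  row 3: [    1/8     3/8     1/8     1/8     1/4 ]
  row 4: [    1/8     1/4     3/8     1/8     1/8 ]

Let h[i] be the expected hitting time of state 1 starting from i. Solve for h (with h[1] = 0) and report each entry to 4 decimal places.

h = [3.6788, 0.0000, 3.7372, 3.2701, 3.7372]

First-step conditioning: h[1] = 0; for i ≠ 1, h[i] = 1 + Σ_k P[i][k]·h[k].
  h[0] = 1 + 1/8·h[0] + 1/4·h[2] + 1/4·h[3] + 1/8·h[4]
  h[2] = 1 + 1/8·h[0] + 1/4·h[2] + 1/8·h[3] + 1/4·h[4]
  h[3] = 1 + 1/8·h[0] + 1/8·h[2] + 1/8·h[3] + 1/4·h[4]
  h[4] = 1 + 1/8·h[0] + 3/8·h[2] + 1/8·h[3] + 1/8·h[4]
Solving the 4×4 linear system over states ≠ 1 gives exactly h = [504/137, 0, 512/137, 448/137, 512/137] (h[1] = 0 is the target).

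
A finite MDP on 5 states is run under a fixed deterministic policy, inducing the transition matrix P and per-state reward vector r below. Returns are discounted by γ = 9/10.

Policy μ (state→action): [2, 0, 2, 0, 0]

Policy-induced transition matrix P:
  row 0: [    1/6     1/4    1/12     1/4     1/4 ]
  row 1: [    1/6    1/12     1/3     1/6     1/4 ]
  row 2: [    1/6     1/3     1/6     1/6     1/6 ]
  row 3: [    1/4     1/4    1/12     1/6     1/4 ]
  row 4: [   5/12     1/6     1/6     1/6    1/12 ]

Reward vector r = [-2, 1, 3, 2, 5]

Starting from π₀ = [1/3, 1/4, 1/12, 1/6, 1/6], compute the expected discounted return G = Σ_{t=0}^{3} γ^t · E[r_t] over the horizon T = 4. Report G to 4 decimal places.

t=0: π = [0.3333, 0.2500, 0.0833, 0.1667, 0.1667], E[r] = 1.0000, γ^t·E[r] = 1.000000, running G = 1.000000
t=1: π = [0.2222, 0.2014, 0.1667, 0.1944, 0.2153], E[r] = 1.7222, γ^t·E[r] = 1.550000, running G = 2.550000
t=2: π = [0.2367, 0.2124, 0.1655, 0.1852, 0.2002], E[r] = 1.6071, γ^t·E[r] = 1.301719, running G = 3.851719
t=3: π = [0.2322, 0.2117, 0.1669, 0.1864, 0.2028], E[r] = 1.6351, γ^t·E[r] = 1.191973, running G = 5.043691

G = 5.0437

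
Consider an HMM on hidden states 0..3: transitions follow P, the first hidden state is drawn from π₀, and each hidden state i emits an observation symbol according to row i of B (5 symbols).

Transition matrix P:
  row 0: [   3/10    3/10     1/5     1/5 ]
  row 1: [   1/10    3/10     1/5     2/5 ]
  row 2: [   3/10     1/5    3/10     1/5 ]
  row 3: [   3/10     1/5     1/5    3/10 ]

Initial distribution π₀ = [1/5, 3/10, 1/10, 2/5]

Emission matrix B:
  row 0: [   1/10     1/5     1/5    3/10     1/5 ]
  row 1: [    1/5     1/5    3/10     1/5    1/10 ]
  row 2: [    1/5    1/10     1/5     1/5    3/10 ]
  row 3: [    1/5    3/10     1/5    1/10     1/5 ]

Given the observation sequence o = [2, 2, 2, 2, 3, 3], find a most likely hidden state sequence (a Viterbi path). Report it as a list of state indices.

t=0: δ = [4.000e-02, 9.000e-02, 2.000e-02, 8.000e-02]  (obs o_0=2)
t=1: δ = [4.800e-03, 8.100e-03, 3.600e-03, 7.200e-03]  ψ = [3, 1, 1, 1]  (obs o_1=2)
t=2: δ = [4.320e-04, 7.290e-04, 3.240e-04, 6.480e-04]  ψ = [3, 1, 1, 1]  (obs o_2=2)
t=3: δ = [3.888e-05, 6.561e-05, 2.916e-05, 5.832e-05]  ψ = [3, 1, 1, 1]  (obs o_3=2)
t=4: δ = [5.249e-06, 3.937e-06, 2.624e-06, 2.624e-06]  ψ = [3, 1, 1, 1]  (obs o_4=3)
t=5: δ = [4.724e-07, 3.149e-07, 2.100e-07, 1.575e-07]  ψ = [0, 0, 0, 1]  (obs o_5=3)
backtrack: best end state = 0; path = [1, 1, 1, 3, 0, 0]

path = [1, 1, 1, 3, 0, 0]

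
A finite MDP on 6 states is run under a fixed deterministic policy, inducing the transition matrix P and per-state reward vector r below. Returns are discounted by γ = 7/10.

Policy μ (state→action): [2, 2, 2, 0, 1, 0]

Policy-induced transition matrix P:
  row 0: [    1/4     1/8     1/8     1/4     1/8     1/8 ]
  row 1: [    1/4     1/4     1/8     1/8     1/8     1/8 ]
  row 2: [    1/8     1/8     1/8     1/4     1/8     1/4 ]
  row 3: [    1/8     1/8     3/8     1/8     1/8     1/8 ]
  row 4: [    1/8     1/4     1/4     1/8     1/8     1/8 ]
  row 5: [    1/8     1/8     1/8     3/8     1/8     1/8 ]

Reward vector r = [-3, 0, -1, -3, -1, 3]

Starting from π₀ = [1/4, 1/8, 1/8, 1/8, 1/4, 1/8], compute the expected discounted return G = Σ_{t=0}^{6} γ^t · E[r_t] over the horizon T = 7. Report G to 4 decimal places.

G = -3.1807

t=0: π = [0.2500, 0.1250, 0.1250, 0.1250, 0.2500, 0.1250], E[r] = -1.1250, γ^t·E[r] = -1.125000, running G = -1.125000
t=1: π = [0.1719, 0.1719, 0.1875, 0.2031, 0.1250, 0.1406], E[r] = -1.0156, γ^t·E[r] = -0.710938, running G = -1.835938
t=2: π = [0.1680, 0.1621, 0.1914, 0.2051, 0.1250, 0.1484], E[r] = -0.9902, γ^t·E[r] = -0.485215, running G = -2.321152
t=3: π = [0.1663, 0.1609, 0.1919, 0.2070, 0.1250, 0.1489], E[r] = -0.9900, γ^t·E[r] = -0.339567, running G = -2.660719
t=4: π = [0.1659, 0.1607, 0.1924, 0.2070, 0.1250, 0.1490], E[r] = -0.9891, γ^t·E[r] = -0.237484, running G = -2.898203
t=5: π = [0.1658, 0.1607, 0.1924, 0.2070, 0.1250, 0.1490], E[r] = -0.9888, γ^t·E[r] = -0.166190, running G = -3.064393
t=6: π = [0.1658, 0.1607, 0.1924, 0.2070, 0.1250, 0.1490], E[r] = -0.9888, γ^t·E[r] = -0.116332, running G = -3.180725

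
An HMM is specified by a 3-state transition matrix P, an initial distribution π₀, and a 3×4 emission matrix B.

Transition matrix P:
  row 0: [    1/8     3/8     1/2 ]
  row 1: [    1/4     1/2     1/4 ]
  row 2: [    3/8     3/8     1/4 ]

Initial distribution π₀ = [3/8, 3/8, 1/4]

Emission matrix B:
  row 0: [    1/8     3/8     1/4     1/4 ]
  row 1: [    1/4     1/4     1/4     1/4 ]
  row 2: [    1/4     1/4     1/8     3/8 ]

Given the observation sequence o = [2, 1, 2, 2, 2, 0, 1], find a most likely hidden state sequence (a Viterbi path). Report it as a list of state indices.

t=0: δ = [9.375e-02, 9.375e-02, 3.125e-02]  (obs o_0=2)
t=1: δ = [8.789e-03, 1.172e-02, 1.172e-02]  ψ = [1, 1, 0]  (obs o_1=1)
t=2: δ = [1.099e-03, 1.465e-03, 5.493e-04]  ψ = [2, 1, 0]  (obs o_2=2)
t=3: δ = [9.155e-05, 1.831e-04, 6.866e-05]  ψ = [1, 1, 0]  (obs o_3=2)
t=4: δ = [1.144e-05, 2.289e-05, 5.722e-06]  ψ = [1, 1, 0]  (obs o_4=2)
t=5: δ = [7.153e-07, 2.861e-06, 1.431e-06]  ψ = [1, 1, 0]  (obs o_5=0)
t=6: δ = [2.682e-07, 3.576e-07, 1.788e-07]  ψ = [1, 1, 1]  (obs o_6=1)
backtrack: best end state = 1; path = [1, 1, 1, 1, 1, 1, 1]

path = [1, 1, 1, 1, 1, 1, 1]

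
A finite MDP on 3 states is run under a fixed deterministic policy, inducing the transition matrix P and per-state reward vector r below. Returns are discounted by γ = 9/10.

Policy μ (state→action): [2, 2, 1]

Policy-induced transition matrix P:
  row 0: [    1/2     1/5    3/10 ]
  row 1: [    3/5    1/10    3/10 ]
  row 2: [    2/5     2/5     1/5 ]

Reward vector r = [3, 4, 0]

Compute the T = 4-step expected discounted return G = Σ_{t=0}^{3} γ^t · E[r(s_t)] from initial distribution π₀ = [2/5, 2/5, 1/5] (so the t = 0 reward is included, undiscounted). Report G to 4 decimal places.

G = 8.6428

t=0: π = [0.4000, 0.4000, 0.2000], E[r] = 2.8000, γ^t·E[r] = 2.800000, running G = 2.800000
t=1: π = [0.5200, 0.2000, 0.2800], E[r] = 2.3600, γ^t·E[r] = 2.124000, running G = 4.924000
t=2: π = [0.4920, 0.2360, 0.2720], E[r] = 2.4200, γ^t·E[r] = 1.960200, running G = 6.884200
t=3: π = [0.4964, 0.2308, 0.2728], E[r] = 2.4124, γ^t·E[r] = 1.758640, running G = 8.642840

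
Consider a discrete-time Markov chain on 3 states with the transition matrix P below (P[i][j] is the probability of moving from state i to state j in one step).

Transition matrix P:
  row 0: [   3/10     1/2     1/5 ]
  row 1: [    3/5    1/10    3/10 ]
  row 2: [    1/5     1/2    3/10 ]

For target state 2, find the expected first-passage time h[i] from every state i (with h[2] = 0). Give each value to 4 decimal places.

h = [4.2424, 3.9394, 0.0000]

First-step conditioning: h[2] = 0; for i ≠ 2, h[i] = 1 + Σ_k P[i][k]·h[k].
  h[0] = 1 + 3/10·h[0] + 1/2·h[1]
  h[1] = 1 + 3/5·h[0] + 1/10·h[1]
Solving the 2×2 linear system over states ≠ 2 gives exactly h = [140/33, 130/33, 0] (h[2] = 0 is the target).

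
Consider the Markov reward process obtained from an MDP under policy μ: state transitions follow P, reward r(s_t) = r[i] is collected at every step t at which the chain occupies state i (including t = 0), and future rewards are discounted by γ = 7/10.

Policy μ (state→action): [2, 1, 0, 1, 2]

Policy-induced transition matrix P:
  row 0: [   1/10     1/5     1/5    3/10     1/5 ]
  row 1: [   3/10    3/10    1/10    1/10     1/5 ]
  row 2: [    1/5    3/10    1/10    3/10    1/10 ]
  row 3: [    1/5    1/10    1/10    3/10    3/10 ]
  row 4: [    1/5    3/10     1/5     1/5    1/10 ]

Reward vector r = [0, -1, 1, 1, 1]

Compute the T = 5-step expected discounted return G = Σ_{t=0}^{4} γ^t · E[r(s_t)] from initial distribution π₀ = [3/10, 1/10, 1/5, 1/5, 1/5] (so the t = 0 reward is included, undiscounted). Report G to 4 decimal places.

G = 1.1099

t=0: π = [0.3000, 0.1000, 0.2000, 0.2000, 0.2000], E[r] = 0.5000, γ^t·E[r] = 0.500000, running G = 0.500000
t=1: π = [0.1800, 0.2300, 0.1500, 0.2600, 0.1800], E[r] = 0.3600, γ^t·E[r] = 0.252000, running G = 0.752000
t=2: π = [0.2050, 0.2300, 0.1360, 0.2360, 0.1930], E[r] = 0.3350, γ^t·E[r] = 0.164150, running G = 0.916150
t=3: π = [0.2025, 0.2323, 0.1398, 0.2347, 0.1907], E[r] = 0.3329, γ^t·E[r] = 0.114185, running G = 1.030335
t=4: π = [0.2030, 0.2328, 0.1393, 0.2345, 0.1904], E[r] = 0.3314, γ^t·E[r] = 0.079569, running G = 1.109904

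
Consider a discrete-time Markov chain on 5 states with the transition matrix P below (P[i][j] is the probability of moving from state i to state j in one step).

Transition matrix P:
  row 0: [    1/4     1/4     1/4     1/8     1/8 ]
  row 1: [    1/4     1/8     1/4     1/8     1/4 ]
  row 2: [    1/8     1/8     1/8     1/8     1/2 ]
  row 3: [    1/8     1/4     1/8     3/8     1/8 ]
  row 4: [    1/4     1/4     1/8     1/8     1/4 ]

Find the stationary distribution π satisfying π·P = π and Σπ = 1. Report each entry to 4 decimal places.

π = [0.2071, 0.2026, 0.1762, 0.1667, 0.2473]

Balance equations π_j = Σ_i π_i·P[i][j]:
  π_0 = 1/4·π_0 + 1/4·π_1 + 1/8·π_2 + 1/8·π_3 + 1/4·π_4
  π_1 = 1/4·π_0 + 1/8·π_1 + 1/8·π_2 + 1/4·π_3 + 1/4·π_4
  π_2 = 1/4·π_0 + 1/4·π_1 + 1/8·π_2 + 1/8·π_3 + 1/8·π_4
  π_3 = 1/8·π_0 + 1/8·π_1 + 1/8·π_2 + 3/8·π_3 + 1/8·π_4
  normalize: π_0 + π_1 + π_2 + π_3 + π_4 = 1
Solving the linear system gives exactly π = [737/3558, 721/3558, 209/1186, 1/6, 440/1779].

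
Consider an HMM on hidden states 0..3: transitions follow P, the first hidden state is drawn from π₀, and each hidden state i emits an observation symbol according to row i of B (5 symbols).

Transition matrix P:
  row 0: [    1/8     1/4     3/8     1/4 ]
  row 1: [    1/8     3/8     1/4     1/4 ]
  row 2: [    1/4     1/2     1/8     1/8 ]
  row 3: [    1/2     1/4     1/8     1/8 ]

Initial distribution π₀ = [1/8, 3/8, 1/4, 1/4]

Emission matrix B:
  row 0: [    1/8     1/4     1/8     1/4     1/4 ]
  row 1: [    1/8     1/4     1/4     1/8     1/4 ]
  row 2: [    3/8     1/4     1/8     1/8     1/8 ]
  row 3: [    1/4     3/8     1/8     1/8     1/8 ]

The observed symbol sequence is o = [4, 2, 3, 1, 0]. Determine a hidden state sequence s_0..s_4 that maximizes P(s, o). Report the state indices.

path = [1, 1, 3, 0, 2]

t=0: δ = [3.125e-02, 9.375e-02, 3.125e-02, 3.125e-02]  (obs o_0=4)
t=1: δ = [1.953e-03, 8.789e-03, 2.930e-03, 2.930e-03]  ψ = [3, 1, 1, 1]  (obs o_1=2)
t=2: δ = [3.662e-04, 4.120e-04, 2.747e-04, 2.747e-04]  ψ = [3, 1, 1, 1]  (obs o_2=3)
t=3: δ = [3.433e-05, 3.862e-05, 3.433e-05, 3.862e-05]  ψ = [3, 1, 0, 1]  (obs o_3=1)
t=4: δ = [2.414e-06, 2.146e-06, 4.828e-06, 2.414e-06]  ψ = [3, 2, 0, 1]  (obs o_4=0)
backtrack: best end state = 2; path = [1, 1, 3, 0, 2]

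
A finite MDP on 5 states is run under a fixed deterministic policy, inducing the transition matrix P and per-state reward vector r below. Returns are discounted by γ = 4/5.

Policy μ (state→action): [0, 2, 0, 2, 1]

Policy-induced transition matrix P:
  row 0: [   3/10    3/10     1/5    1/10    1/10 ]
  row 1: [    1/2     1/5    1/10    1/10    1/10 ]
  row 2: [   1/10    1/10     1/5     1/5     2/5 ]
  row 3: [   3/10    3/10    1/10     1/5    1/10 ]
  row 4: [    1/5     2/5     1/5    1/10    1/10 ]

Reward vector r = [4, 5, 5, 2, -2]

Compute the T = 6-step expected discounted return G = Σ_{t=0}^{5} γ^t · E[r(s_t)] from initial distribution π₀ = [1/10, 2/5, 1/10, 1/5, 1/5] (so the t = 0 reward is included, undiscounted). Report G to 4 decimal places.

G = 11.7939

t=0: π = [0.1000, 0.4000, 0.1000, 0.2000, 0.2000], E[r] = 2.9000, γ^t·E[r] = 2.900000, running G = 2.900000
t=1: π = [0.3400, 0.2600, 0.1400, 0.1300, 0.1300], E[r] = 3.3600, γ^t·E[r] = 2.688000, running G = 5.588000
t=2: π = [0.3110, 0.2590, 0.1610, 0.1270, 0.1420], E[r] = 3.3140, γ^t·E[r] = 2.120960, running G = 7.708960
t=3: π = [0.3054, 0.2561, 0.1614, 0.1288, 0.1483], E[r] = 3.2701, γ^t·E[r] = 1.674291, running G = 9.383251
t=4: π = [0.3041, 0.2569, 0.1615, 0.1290, 0.1484], E[r] = 3.2699, γ^t·E[r] = 1.339347, running G = 10.722598
t=5: π = [0.3042, 0.2568, 0.1614, 0.1291, 0.1485], E[r] = 3.2694, γ^t·E[r] = 1.071326, running G = 11.793924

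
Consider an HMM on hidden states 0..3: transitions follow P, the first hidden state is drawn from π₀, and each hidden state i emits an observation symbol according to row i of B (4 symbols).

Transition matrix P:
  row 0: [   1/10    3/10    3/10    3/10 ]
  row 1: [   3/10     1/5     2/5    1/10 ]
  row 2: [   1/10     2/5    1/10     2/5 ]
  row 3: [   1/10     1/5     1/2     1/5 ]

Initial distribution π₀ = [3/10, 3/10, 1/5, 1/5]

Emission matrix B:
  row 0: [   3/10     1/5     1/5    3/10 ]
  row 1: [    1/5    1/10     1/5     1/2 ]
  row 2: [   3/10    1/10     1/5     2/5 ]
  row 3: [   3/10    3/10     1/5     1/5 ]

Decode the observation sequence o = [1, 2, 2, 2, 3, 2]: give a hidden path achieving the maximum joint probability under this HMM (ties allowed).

path = [3, 2, 3, 2, 1, 2]

t=0: δ = [6.000e-02, 3.000e-02, 2.000e-02, 6.000e-02]  (obs o_0=1)
t=1: δ = [1.800e-03, 3.600e-03, 6.000e-03, 3.600e-03]  ψ = [1, 0, 3, 0]  (obs o_1=2)
t=2: δ = [2.160e-04, 4.800e-04, 3.600e-04, 4.800e-04]  ψ = [1, 2, 3, 2]  (obs o_2=2)
t=3: δ = [2.880e-05, 2.880e-05, 4.800e-05, 2.880e-05]  ψ = [1, 2, 3, 2]  (obs o_3=2)
t=4: δ = [2.592e-06, 9.600e-06, 5.760e-06, 3.840e-06]  ψ = [1, 2, 3, 2]  (obs o_4=3)
t=5: δ = [5.760e-07, 4.608e-07, 7.680e-07, 4.608e-07]  ψ = [1, 2, 1, 2]  (obs o_5=2)
backtrack: best end state = 2; path = [3, 2, 3, 2, 1, 2]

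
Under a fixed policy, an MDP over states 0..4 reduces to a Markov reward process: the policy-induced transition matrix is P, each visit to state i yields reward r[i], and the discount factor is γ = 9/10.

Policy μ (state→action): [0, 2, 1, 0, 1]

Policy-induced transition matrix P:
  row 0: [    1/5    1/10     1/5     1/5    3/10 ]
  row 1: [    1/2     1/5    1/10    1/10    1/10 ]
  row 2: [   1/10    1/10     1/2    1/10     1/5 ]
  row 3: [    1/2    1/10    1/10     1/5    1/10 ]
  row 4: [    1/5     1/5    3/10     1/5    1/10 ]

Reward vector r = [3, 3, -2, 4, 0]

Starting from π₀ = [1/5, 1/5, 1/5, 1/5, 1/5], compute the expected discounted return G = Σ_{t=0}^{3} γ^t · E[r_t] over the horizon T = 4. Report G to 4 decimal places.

G = 4.9425

t=0: π = [0.2000, 0.2000, 0.2000, 0.2000, 0.2000], E[r] = 1.6000, γ^t·E[r] = 1.600000, running G = 1.600000
t=1: π = [0.3000, 0.1400, 0.2400, 0.1600, 0.1600], E[r] = 1.4800, γ^t·E[r] = 1.332000, running G = 2.932000
t=2: π = [0.2660, 0.1300, 0.2580, 0.1620, 0.1840], E[r] = 1.3200, γ^t·E[r] = 1.069200, running G = 4.001200
t=3: π = [0.2618, 0.1314, 0.2666, 0.1612, 0.1790], E[r] = 1.2912, γ^t·E[r] = 0.941285, running G = 4.942485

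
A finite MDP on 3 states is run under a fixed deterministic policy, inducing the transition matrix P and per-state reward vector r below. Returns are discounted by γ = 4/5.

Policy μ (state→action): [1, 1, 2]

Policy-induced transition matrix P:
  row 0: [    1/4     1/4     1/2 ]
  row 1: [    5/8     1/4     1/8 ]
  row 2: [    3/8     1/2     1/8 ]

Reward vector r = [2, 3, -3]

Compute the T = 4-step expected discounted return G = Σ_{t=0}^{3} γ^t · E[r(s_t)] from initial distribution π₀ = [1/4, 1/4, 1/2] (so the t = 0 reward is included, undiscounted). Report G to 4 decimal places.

G = 1.8288

t=0: π = [0.2500, 0.2500, 0.5000], E[r] = -0.2500, γ^t·E[r] = -0.250000, running G = -0.250000
t=1: π = [0.4063, 0.3750, 0.2188], E[r] = 1.2813, γ^t·E[r] = 1.025000, running G = 0.775000
t=2: π = [0.4180, 0.3047, 0.2773], E[r] = 0.9180, γ^t·E[r] = 0.587500, running G = 1.362500
t=3: π = [0.3989, 0.3193, 0.2817], E[r] = 0.9106, γ^t·E[r] = 0.466250, running G = 1.828750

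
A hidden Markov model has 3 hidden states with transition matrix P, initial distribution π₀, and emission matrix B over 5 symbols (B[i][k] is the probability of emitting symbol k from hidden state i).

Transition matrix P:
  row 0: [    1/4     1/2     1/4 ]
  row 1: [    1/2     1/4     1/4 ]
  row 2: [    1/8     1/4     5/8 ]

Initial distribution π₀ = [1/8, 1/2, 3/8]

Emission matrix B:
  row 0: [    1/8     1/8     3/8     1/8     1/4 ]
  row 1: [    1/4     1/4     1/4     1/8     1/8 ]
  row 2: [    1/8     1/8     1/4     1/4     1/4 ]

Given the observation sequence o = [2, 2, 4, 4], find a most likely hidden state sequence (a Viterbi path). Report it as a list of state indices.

t=0: δ = [4.688e-02, 1.250e-01, 9.375e-02]  (obs o_0=2)
t=1: δ = [2.344e-02, 7.812e-03, 1.465e-02]  ψ = [1, 1, 2]  (obs o_1=2)
t=2: δ = [1.465e-03, 1.465e-03, 2.289e-03]  ψ = [0, 0, 2]  (obs o_2=4)
t=3: δ = [1.831e-04, 9.155e-05, 3.576e-04]  ψ = [1, 0, 2]  (obs o_3=4)
backtrack: best end state = 2; path = [2, 2, 2, 2]

path = [2, 2, 2, 2]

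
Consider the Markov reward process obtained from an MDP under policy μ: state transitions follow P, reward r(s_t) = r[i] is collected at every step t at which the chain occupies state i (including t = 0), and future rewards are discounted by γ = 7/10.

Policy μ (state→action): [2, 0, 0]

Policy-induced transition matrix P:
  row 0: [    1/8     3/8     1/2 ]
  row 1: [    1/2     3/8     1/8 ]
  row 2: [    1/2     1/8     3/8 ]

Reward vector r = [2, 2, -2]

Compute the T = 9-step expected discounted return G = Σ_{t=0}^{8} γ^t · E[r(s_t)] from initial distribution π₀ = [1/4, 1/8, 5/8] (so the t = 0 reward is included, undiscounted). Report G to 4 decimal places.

G = 0.7126

t=0: π = [0.2500, 0.1250, 0.6250], E[r] = -0.5000, γ^t·E[r] = -0.500000, running G = -0.500000
t=1: π = [0.4063, 0.2188, 0.3750], E[r] = 0.5000, γ^t·E[r] = 0.350000, running G = -0.150000
t=2: π = [0.3477, 0.2813, 0.3711], E[r] = 0.5156, γ^t·E[r] = 0.252656, running G = 0.102656
t=3: π = [0.3696, 0.2822, 0.3481], E[r] = 0.6074, γ^t·E[r] = 0.208346, running G = 0.311002
t=4: π = [0.3614, 0.2880, 0.3506], E[r] = 0.5974, γ^t·E[r] = 0.143439, running G = 0.454441
t=5: π = [0.3645, 0.2873, 0.3482], E[r] = 0.6073, γ^t·E[r] = 0.102064, running G = 0.556504
t=6: π = [0.3633, 0.2880, 0.3487], E[r] = 0.6051, γ^t·E[r] = 0.071189, running G = 0.627694
t=7: π = [0.3638, 0.2878, 0.3484], E[r] = 0.6063, γ^t·E[r] = 0.049931, running G = 0.677625
t=8: π = [0.3636, 0.2879, 0.3485], E[r] = 0.6059, γ^t·E[r] = 0.034931, running G = 0.712556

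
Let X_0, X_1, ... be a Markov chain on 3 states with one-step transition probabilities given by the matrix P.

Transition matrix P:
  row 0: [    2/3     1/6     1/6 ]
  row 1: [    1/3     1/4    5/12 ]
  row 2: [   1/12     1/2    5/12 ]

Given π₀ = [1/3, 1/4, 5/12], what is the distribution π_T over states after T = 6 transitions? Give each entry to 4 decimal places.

t=0: π = [0.3333, 0.2500, 0.4167]
t=1: π = [0.3403, 0.3264, 0.3333]
t=2: π = [0.3634, 0.3050, 0.3316]
t=3: π = [0.3716, 0.3026, 0.3258]
t=4: π = [0.3757, 0.3005, 0.3238]
t=5: π = [0.3776, 0.2996, 0.3227]
t=6: π = [0.3785, 0.2992, 0.3223]

π = [0.3785, 0.2992, 0.3223]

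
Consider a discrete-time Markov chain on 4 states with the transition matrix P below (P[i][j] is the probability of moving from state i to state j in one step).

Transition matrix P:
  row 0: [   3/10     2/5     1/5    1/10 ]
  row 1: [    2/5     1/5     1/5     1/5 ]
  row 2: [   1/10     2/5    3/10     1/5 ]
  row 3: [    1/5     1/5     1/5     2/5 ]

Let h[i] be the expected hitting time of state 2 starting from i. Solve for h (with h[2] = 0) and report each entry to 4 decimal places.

h = [5.0000, 5.0000, 0.0000, 5.0000]

First-step conditioning: h[2] = 0; for i ≠ 2, h[i] = 1 + Σ_k P[i][k]·h[k].
  h[0] = 1 + 3/10·h[0] + 2/5·h[1] + 1/10·h[3]
  h[1] = 1 + 2/5·h[0] + 1/5·h[1] + 1/5·h[3]
  h[3] = 1 + 1/5·h[0] + 1/5·h[1] + 2/5·h[3]
Solving the 3×3 linear system over states ≠ 2 gives exactly h = [5, 5, 0, 5] (h[2] = 0 is the target).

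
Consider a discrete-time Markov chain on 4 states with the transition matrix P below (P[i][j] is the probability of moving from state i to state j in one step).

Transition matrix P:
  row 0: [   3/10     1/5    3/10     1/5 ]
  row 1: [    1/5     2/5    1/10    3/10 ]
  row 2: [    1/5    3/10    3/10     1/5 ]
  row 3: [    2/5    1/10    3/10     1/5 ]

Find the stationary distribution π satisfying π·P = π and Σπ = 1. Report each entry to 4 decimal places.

π = [0.2723, 0.2530, 0.2494, 0.2253]

Balance equations π_j = Σ_i π_i·P[i][j]:
  π_0 = 3/10·π_0 + 1/5·π_1 + 1/5·π_2 + 2/5·π_3
  π_1 = 1/5·π_0 + 2/5·π_1 + 3/10·π_2 + 1/10·π_3
  π_2 = 3/10·π_0 + 1/10·π_1 + 3/10·π_2 + 3/10·π_3
  normalize: π_0 + π_1 + π_2 + π_3 = 1
Solving the linear system gives exactly π = [113/415, 21/83, 207/830, 187/830].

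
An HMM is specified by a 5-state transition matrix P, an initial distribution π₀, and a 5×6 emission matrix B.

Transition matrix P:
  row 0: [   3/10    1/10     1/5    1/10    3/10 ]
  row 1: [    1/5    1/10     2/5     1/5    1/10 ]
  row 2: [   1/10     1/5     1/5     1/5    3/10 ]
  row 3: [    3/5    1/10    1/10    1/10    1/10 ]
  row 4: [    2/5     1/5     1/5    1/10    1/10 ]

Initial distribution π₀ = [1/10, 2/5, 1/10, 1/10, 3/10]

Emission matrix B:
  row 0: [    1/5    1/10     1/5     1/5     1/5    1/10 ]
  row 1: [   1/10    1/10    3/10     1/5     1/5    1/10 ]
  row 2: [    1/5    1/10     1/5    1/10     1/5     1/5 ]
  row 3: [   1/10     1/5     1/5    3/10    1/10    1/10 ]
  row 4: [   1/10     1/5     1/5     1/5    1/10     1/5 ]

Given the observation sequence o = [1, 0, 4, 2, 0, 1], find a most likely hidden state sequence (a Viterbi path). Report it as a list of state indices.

t=0: δ = [1.000e-02, 4.000e-02, 1.000e-02, 2.000e-02, 6.000e-02]  (obs o_0=1)
t=1: δ = [4.800e-03, 1.200e-03, 3.200e-03, 8.000e-04, 6.000e-04]  ψ = [4, 4, 1, 1, 4]  (obs o_1=0)
t=2: δ = [2.880e-04, 1.280e-04, 1.920e-04, 6.400e-05, 1.440e-04]  ψ = [0, 2, 0, 2, 0]  (obs o_2=4)
t=3: δ = [1.728e-05, 1.152e-05, 1.152e-05, 7.680e-06, 1.728e-05]  ψ = [0, 2, 0, 2, 0]  (obs o_3=2)
t=4: δ = [1.382e-06, 3.456e-07, 9.216e-07, 2.304e-07, 5.184e-07]  ψ = [4, 4, 1, 1, 0]  (obs o_4=0)
t=5: δ = [4.147e-08, 1.843e-08, 2.765e-08, 3.686e-08, 8.294e-08]  ψ = [0, 2, 0, 2, 0]  (obs o_5=1)
backtrack: best end state = 4; path = [4, 0, 0, 4, 0, 4]

path = [4, 0, 0, 4, 0, 4]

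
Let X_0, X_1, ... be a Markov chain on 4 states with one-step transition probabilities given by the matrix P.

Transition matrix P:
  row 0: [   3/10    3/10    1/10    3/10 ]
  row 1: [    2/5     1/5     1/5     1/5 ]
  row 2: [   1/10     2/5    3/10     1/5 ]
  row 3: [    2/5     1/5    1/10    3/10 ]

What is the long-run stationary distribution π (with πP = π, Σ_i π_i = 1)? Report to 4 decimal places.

Balance equations π_j = Σ_i π_i·P[i][j]:
  π_0 = 3/10·π_0 + 2/5·π_1 + 1/10·π_2 + 2/5·π_3
  π_1 = 3/10·π_0 + 1/5·π_1 + 2/5·π_2 + 1/5·π_3
  π_2 = 1/10·π_0 + 1/5·π_1 + 3/10·π_2 + 1/10·π_3
  normalize: π_0 + π_1 + π_2 + π_3 = 1
Solving the linear system gives exactly π = [92/287, 227/861, 136/861, 74/287].

π = [0.3206, 0.2636, 0.1580, 0.2578]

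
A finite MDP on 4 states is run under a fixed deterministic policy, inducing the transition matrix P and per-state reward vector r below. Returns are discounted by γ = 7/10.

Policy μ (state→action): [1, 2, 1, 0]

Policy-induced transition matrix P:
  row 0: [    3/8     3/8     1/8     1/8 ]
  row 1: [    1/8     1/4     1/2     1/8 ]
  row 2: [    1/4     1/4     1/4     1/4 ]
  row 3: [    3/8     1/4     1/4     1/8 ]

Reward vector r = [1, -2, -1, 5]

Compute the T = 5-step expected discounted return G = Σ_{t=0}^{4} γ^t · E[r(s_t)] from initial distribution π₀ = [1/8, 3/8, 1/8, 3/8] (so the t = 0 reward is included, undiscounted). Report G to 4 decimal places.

G = 1.4498

t=0: π = [0.1250, 0.3750, 0.1250, 0.3750], E[r] = 1.1250, γ^t·E[r] = 1.125000, running G = 1.125000
t=1: π = [0.2656, 0.2656, 0.3281, 0.1406], E[r] = 0.1094, γ^t·E[r] = 0.076563, running G = 1.201563
t=2: π = [0.2676, 0.2832, 0.2832, 0.1660], E[r] = 0.2480, γ^t·E[r] = 0.121543, running G = 1.323105
t=3: π = [0.2688, 0.2834, 0.2874, 0.1604], E[r] = 0.2166, γ^t·E[r] = 0.074278, running G = 1.397383
t=4: π = [0.2682, 0.2836, 0.2873, 0.1609], E[r] = 0.2184, γ^t·E[r] = 0.052427, running G = 1.449810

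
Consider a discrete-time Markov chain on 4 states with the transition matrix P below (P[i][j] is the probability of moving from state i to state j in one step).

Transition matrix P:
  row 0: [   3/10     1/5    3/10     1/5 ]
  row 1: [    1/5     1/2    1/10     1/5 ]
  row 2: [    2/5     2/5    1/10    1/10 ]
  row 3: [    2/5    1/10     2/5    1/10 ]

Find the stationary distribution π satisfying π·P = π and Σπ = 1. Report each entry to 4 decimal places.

π = [0.3050, 0.3224, 0.2098, 0.1627]

Balance equations π_j = Σ_i π_i·P[i][j]:
  π_0 = 3/10·π_0 + 1/5·π_1 + 2/5·π_2 + 2/5·π_3
  π_1 = 1/5·π_0 + 1/2·π_1 + 2/5·π_2 + 1/10·π_3
  π_2 = 3/10·π_0 + 1/10·π_1 + 1/10·π_2 + 2/5·π_3
  normalize: π_0 + π_1 + π_2 + π_3 = 1
Solving the linear system gives exactly π = [298/977, 315/977, 205/977, 159/977].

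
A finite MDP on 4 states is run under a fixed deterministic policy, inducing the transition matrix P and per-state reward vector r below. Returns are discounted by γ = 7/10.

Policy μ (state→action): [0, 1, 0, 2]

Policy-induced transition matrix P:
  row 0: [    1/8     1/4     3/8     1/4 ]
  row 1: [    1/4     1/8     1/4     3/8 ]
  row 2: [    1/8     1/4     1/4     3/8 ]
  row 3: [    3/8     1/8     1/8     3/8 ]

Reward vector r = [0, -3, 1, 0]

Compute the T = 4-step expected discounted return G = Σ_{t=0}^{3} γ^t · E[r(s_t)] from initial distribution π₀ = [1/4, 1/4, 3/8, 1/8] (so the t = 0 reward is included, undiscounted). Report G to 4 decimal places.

t=0: π = [0.2500, 0.2500, 0.3750, 0.1250], E[r] = -0.3750, γ^t·E[r] = -0.375000, running G = -0.375000
t=1: π = [0.1875, 0.2031, 0.2656, 0.3438], E[r] = -0.3438, γ^t·E[r] = -0.240625, running G = -0.615625
t=2: π = [0.2363, 0.1816, 0.2305, 0.3516], E[r] = -0.3145, γ^t·E[r] = -0.154082, running G = -0.769707
t=3: π = [0.2356, 0.1833, 0.2356, 0.3455], E[r] = -0.3145, γ^t·E[r] = -0.107857, running G = -0.877564

G = -0.8776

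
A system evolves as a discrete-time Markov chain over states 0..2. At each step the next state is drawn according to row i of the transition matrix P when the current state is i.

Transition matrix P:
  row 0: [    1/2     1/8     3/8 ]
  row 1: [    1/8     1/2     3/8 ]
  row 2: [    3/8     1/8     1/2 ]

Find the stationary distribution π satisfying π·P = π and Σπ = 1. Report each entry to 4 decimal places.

Balance equations π_j = Σ_i π_i·P[i][j]:
  π_0 = 1/2·π_0 + 1/8·π_1 + 3/8·π_2
  π_1 = 1/8·π_0 + 1/2·π_1 + 1/8·π_2
  normalize: π_0 + π_1 + π_2 = 1
Solving the linear system gives exactly π = [13/35, 1/5, 3/7].

π = [0.3714, 0.2000, 0.4286]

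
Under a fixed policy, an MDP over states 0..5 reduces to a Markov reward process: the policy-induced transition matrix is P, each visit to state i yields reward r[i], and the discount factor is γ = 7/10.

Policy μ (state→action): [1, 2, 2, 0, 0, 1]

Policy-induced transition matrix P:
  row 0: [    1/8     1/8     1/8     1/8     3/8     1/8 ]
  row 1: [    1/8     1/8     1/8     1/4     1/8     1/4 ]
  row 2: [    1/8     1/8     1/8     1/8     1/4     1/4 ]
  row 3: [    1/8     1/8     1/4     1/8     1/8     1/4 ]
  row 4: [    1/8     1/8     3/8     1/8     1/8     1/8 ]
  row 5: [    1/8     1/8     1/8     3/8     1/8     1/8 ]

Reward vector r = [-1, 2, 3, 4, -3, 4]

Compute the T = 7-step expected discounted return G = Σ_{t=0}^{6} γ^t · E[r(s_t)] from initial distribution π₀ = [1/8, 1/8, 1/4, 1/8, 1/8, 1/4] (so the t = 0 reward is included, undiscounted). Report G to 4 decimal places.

t=0: π = [0.1250, 0.1250, 0.2500, 0.1250, 0.1250, 0.2500], E[r] = 2.0000, γ^t·E[r] = 2.000000, running G = 2.000000
t=1: π = [0.1250, 0.1250, 0.1719, 0.2031, 0.1875, 0.1875], E[r] = 1.6406, γ^t·E[r] = 1.148438, running G = 3.148438
t=2: π = [0.1250, 0.1250, 0.1973, 0.1875, 0.1777, 0.1875], E[r] = 1.6836, γ^t·E[r] = 0.824961, running G = 3.973398
t=3: π = [0.1250, 0.1250, 0.1929, 0.1875, 0.1809, 0.1887], E[r] = 1.6658, γ^t·E[r] = 0.571360, running G = 4.544758
t=4: π = [0.1250, 0.1250, 0.1937, 0.1878, 0.1804, 0.1882], E[r] = 1.6688, γ^t·E[r] = 0.400684, running G = 4.945443
t=5: π = [0.1250, 0.1250, 0.1936, 0.1877, 0.1805, 0.1883], E[r] = 1.6682, γ^t·E[r] = 0.280379, running G = 5.225822
t=6: π = [0.1250, 0.1250, 0.1936, 0.1877, 0.1804, 0.1883], E[r] = 1.6683, γ^t·E[r] = 0.196275, running G = 5.422096

G = 5.4221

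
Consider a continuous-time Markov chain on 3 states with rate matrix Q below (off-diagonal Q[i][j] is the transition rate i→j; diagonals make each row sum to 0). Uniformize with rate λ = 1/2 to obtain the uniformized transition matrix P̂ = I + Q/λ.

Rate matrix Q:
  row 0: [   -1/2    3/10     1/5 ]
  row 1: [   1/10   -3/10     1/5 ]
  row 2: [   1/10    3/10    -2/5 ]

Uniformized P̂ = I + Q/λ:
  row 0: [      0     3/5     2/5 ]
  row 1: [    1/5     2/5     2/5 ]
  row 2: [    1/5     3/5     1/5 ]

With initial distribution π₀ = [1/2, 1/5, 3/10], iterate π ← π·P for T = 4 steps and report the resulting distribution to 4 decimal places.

t=0: π = [0.5000, 0.2000, 0.3000]
t=1: π = [0.1000, 0.5600, 0.3400]
t=2: π = [0.1800, 0.4880, 0.3320]
t=3: π = [0.1640, 0.5024, 0.3336]
t=4: π = [0.1672, 0.4995, 0.3333]

π = [0.1672, 0.4995, 0.3333]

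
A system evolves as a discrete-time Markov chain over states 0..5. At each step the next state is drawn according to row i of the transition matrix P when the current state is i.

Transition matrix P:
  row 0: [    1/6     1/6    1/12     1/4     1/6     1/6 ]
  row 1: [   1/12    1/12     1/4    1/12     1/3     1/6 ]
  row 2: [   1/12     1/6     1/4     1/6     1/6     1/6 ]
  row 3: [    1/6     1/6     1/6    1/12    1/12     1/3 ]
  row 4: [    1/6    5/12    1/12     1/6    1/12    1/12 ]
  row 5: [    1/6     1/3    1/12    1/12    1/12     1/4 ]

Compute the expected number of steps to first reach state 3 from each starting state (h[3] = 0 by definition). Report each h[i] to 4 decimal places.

h = [6.2832, 7.4468, 6.9115, 0.0000, 6.9354, 7.5778]

First-step conditioning: h[3] = 0; for i ≠ 3, h[i] = 1 + Σ_k P[i][k]·h[k].
  h[0] = 1 + 1/6·h[0] + 1/6·h[1] + 1/12·h[2] + 1/6·h[4] + 1/6·h[5]
  h[1] = 1 + 1/12·h[0] + 1/12·h[1] + 1/4·h[2] + 1/3·h[4] + 1/6·h[5]
  h[2] = 1 + 1/12·h[0] + 1/6·h[1] + 1/4·h[2] + 1/6·h[4] + 1/6·h[5]
  h[4] = 1 + 1/6·h[0] + 5/12·h[1] + 1/12·h[2] + 1/12·h[4] + 1/12·h[5]
  h[5] = 1 + 1/6·h[0] + 1/3·h[1] + 1/12·h[2] + 1/12·h[4] + 1/4·h[5]
Solving the 5×5 linear system over states ≠ 3 gives exactly h = [26760/4259, 31716/4259, 29436/4259, 0, 29538/4259, 32274/4259] (h[3] = 0 is the target).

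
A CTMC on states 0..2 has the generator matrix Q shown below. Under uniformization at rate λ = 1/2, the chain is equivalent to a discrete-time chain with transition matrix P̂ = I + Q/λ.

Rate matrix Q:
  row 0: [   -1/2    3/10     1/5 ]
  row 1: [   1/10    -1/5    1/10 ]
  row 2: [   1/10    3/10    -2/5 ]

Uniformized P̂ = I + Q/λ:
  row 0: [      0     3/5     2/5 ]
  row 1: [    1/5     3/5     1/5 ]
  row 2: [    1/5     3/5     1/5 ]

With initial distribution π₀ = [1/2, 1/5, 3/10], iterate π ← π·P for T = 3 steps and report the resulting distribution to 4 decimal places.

t=0: π = [0.5000, 0.2000, 0.3000]
t=1: π = [0.1000, 0.6000, 0.3000]
t=2: π = [0.1800, 0.6000, 0.2200]
t=3: π = [0.1640, 0.6000, 0.2360]

π = [0.1640, 0.6000, 0.2360]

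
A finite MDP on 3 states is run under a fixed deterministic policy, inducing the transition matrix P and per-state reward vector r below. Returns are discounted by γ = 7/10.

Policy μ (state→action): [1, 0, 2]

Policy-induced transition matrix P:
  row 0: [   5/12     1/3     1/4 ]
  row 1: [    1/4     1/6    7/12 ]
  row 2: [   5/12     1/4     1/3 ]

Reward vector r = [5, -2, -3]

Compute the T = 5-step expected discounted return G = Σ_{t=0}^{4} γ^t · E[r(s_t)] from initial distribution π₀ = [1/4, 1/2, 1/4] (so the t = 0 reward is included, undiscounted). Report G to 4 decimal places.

t=0: π = [0.2500, 0.5000, 0.2500], E[r] = -0.5000, γ^t·E[r] = -0.500000, running G = -0.500000
t=1: π = [0.3333, 0.2292, 0.4375], E[r] = -0.1042, γ^t·E[r] = -0.072917, running G = -0.572917
t=2: π = [0.3785, 0.2587, 0.3628], E[r] = 0.2865, γ^t·E[r] = 0.140365, running G = -0.432552
t=3: π = [0.3736, 0.2600, 0.3665], E[r] = 0.2484, γ^t·E[r] = 0.085204, running G = -0.347348
t=4: π = [0.3733, 0.2595, 0.3672], E[r] = 0.2462, γ^t·E[r] = 0.059102, running G = -0.288246

G = -0.2882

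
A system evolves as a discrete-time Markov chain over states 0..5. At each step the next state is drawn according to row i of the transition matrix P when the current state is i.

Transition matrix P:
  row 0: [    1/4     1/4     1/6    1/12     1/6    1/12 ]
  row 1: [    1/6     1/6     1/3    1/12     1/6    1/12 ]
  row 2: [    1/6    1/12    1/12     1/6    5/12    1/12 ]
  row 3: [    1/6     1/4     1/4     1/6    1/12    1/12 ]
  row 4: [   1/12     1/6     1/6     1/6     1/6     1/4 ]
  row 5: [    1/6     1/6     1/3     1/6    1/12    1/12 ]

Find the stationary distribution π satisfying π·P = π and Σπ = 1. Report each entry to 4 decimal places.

Balance equations π_j = Σ_i π_i·P[i][j]:
  π_0 = 1/4·π_0 + 1/6·π_1 + 1/6·π_2 + 1/6·π_3 + 1/12·π_4 + 1/6·π_5
  π_1 = 1/4·π_0 + 1/6·π_1 + 1/12·π_2 + 1/4·π_3 + 1/6·π_4 + 1/6·π_5
  π_2 = 1/6·π_0 + 1/3·π_1 + 1/12·π_2 + 1/4·π_3 + 1/6·π_4 + 1/3·π_5
  π_3 = 1/12·π_0 + 1/12·π_1 + 1/6·π_2 + 1/6·π_3 + 1/6·π_4 + 1/6·π_5
  π_4 = 1/6·π_0 + 1/6·π_1 + 5/12·π_2 + 1/12·π_3 + 1/6·π_4 + 1/12·π_5
  normalize: π_0 + π_1 + π_2 + π_3 + π_4 + π_5 = 1
Solving the linear system gives exactly π = [5674/34631, 12081/69262, 57965/277048, 38365/277048, 6848/34631, 16109/138524].

π = [0.1638, 0.1744, 0.2092, 0.1385, 0.1977, 0.1163]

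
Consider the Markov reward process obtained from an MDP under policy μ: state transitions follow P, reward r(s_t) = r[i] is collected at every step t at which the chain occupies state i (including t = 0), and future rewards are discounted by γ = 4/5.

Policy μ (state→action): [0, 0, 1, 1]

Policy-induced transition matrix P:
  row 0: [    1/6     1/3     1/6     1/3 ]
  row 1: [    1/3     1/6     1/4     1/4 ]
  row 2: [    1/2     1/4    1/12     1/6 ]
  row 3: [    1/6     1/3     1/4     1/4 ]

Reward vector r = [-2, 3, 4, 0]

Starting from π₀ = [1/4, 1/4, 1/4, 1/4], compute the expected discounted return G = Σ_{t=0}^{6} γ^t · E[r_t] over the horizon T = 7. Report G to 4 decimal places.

t=0: π = [0.2500, 0.2500, 0.2500, 0.2500], E[r] = 1.2500, γ^t·E[r] = 1.250000, running G = 1.250000
t=1: π = [0.2917, 0.2708, 0.1875, 0.2500], E[r] = 0.9792, γ^t·E[r] = 0.783333, running G = 2.033333
t=2: π = [0.2743, 0.2726, 0.1944, 0.2587], E[r] = 1.0469, γ^t·E[r] = 0.670000, running G = 2.703333
t=3: π = [0.2769, 0.2717, 0.1947, 0.2567], E[r] = 1.0402, γ^t·E[r] = 0.532593, running G = 3.235926
t=4: π = [0.2769, 0.2718, 0.1945, 0.2568], E[r] = 1.0396, γ^t·E[r] = 0.425827, running G = 3.661753
t=5: π = [0.2768, 0.2718, 0.1945, 0.2569], E[r] = 1.0400, γ^t·E[r] = 0.340772, running G = 4.002525
t=6: π = [0.2768, 0.2718, 0.1945, 0.2569], E[r] = 1.0399, γ^t·E[r] = 0.272603, running G = 4.275128

G = 4.2751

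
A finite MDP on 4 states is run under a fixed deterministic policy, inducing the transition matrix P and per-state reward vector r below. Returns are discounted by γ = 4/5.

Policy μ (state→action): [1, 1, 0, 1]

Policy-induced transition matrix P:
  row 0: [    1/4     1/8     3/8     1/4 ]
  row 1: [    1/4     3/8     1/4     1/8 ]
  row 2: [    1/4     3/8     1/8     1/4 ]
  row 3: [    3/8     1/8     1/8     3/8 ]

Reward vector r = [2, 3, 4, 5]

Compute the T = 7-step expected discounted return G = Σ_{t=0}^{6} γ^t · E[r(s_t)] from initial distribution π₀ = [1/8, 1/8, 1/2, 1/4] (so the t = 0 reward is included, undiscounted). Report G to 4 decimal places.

t=0: π = [0.1250, 0.1250, 0.5000, 0.2500], E[r] = 3.8750, γ^t·E[r] = 3.875000, running G = 3.875000
t=1: π = [0.2813, 0.2813, 0.1719, 0.2656], E[r] = 3.4219, γ^t·E[r] = 2.737500, running G = 6.612500
t=2: π = [0.2832, 0.2383, 0.2305, 0.2480], E[r] = 3.4434, γ^t·E[r] = 2.203750, running G = 8.816250
t=3: π = [0.2810, 0.2422, 0.2256, 0.2512], E[r] = 3.4470, γ^t·E[r] = 1.764875, running G = 10.581125
t=4: π = [0.2814, 0.2419, 0.2255, 0.2511], E[r] = 3.4464, γ^t·E[r] = 1.411638, running G = 11.992763
t=5: π = [0.2814, 0.2419, 0.2256, 0.2511], E[r] = 3.4465, γ^t·E[r] = 1.129349, running G = 13.122111
t=6: π = [0.2814, 0.2419, 0.2256, 0.2512], E[r] = 3.4465, γ^t·E[r] = 0.903481, running G = 14.025593

G = 14.0256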